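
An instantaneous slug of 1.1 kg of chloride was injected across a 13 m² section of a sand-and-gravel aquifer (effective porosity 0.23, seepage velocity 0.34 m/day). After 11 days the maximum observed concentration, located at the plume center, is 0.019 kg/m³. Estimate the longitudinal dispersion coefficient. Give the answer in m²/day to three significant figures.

At the plume center C_max = M/(n_e·A·√(4πDt)), so D = M²/(4πt·(n_e·A·C_max)²).
n_e·A·C_max = 0.23 × 13 × 0.019 = 0.05681 kg/m.
D = 1.1²/(4π × 11 × 0.05681²) = 2.71 m²/day.

2.71 m²/day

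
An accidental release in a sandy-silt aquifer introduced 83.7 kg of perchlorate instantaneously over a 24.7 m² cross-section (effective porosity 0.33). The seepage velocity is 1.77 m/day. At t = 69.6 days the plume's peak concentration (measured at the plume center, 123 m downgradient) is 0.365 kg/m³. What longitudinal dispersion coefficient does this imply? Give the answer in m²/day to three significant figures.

At the plume center C_max = M/(n_e·A·√(4πDt)), so D = M²/(4πt·(n_e·A·C_max)²).
n_e·A·C_max = 0.33 × 24.7 × 0.365 = 2.975 kg/m.
D = 83.7²/(4π × 69.6 × 2.975²) = 0.905 m²/day.

0.905 m²/day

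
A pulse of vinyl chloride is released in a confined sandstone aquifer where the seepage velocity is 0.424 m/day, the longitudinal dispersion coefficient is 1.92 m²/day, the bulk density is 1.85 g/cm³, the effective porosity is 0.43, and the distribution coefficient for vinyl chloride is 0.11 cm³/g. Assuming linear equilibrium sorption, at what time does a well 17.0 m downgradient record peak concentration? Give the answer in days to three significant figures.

45.4 days

Retardation factor R = 1 + ρ_b·K_d/n = 1 + 1.85 × 0.11/0.43 = 1.473.
Sorption retards both mechanisms: v_R = v/R = 0.2878 m/day, D_R = D/R = 1.303 m²/day.
Peak time from v_R²t² + 2D_R t − x² = 0: t = (√(D_R² + v_R²x²) − D_R)/v_R².
√(D_R² + v_R²x²) = √(1.303² + 0.2878² × 17.0²) = 5.063; v_R² = 0.08283.
t = (5.063 − 1.303)/0.08283 = 45.4 days.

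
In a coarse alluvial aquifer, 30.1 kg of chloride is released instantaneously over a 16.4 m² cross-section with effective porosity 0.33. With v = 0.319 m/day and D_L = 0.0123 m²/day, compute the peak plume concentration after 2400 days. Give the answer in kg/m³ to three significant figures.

0.289 kg/m³

The peak of an instantaneous 1D plume sits at x = vt; there the Gaussian factor is 1 and C_max = M/(n_e·A·√(4πDt)), where n_e·A is the pore area the mass is dissolved in.
√(4πDt) = √(4π × 0.0123 × 2400) = 19.26 m, so C_max = 30.1/(0.33 × 16.4 × 19.26) = 0.289 kg/m³.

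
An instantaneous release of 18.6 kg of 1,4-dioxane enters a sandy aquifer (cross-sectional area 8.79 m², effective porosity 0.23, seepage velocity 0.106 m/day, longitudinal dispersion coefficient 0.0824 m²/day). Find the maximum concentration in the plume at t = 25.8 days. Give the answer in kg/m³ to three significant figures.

The peak of an instantaneous 1D plume sits at x = vt; there the Gaussian factor is 1 and C_max = M/(n_e·A·√(4πDt)), where n_e·A is the pore area the mass is dissolved in.
√(4πDt) = √(4π × 0.0824 × 25.8) = 5.169 m, so C_max = 18.6/(0.23 × 8.79 × 5.169) = 1.78 kg/m³.

1.78 kg/m³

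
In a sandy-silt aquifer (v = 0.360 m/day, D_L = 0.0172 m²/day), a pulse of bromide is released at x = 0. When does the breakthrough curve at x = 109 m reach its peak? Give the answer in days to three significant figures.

For the 1D instantaneous-source solution, setting ∂C/∂t = 0 at fixed x gives v²t² + 2Dt − x² = 0, so t = (√(D² + v²x²) − D)/v².
√(D² + v²x²) = √(0.0172² + 0.360² × 109²) = 39.24; v² = 0.1296.
t = (39.24 − 0.0172)/0.1296 = 303 days (vs. the pure-advection estimate x/v = 303 d).

303 days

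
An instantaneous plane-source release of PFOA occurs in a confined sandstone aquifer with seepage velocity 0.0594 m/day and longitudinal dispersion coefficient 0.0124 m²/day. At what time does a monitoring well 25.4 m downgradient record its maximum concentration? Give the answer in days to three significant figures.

For the 1D instantaneous-source solution, setting ∂C/∂t = 0 at fixed x gives v²t² + 2Dt − x² = 0, so t = (√(D² + v²x²) − D)/v².
√(D² + v²x²) = √(0.0124² + 0.0594² × 25.4²) = 1.509; v² = 0.00352836.
t = (1.509 − 0.0124)/0.00352836 = 424 days (vs. the pure-advection estimate x/v = 428 d).

424 days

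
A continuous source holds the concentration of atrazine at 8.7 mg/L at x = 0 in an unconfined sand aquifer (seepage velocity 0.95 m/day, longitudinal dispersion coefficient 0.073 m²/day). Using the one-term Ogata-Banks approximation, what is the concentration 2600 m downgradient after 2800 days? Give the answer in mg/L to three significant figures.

For a continuous step input, C/C₀ ≈ ½·erfc((x−vt)/(2√(Dt))).
vt = 0.95 × 2800 = 2660 m and 2√(Dt) = 2√(0.073 × 2800) = 28.59 m.
Argument (x−vt)/(2√(Dt)) = (2600 − 2660)/28.59 = -2.099; ½·erfc(-2.099) = 0.9985.
C = 8.7 × 0.9985 = 8.69 mg/L.

8.69 mg/L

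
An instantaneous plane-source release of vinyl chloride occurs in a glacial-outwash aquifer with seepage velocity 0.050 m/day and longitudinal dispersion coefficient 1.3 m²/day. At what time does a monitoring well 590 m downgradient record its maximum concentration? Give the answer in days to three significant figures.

For the 1D instantaneous-source solution, setting ∂C/∂t = 0 at fixed x gives v²t² + 2Dt − x² = 0, so t = (√(D² + v²x²) − D)/v².
√(D² + v²x²) = √(1.3² + 0.050² × 590²) = 29.53; v² = 0.0025.
t = (29.53 − 1.3)/0.0025 = 11300 days (vs. the pure-advection estimate x/v = 11800 d).

11300 days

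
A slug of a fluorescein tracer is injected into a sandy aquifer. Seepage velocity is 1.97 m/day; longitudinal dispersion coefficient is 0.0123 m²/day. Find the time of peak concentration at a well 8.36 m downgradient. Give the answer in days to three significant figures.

4.24 days

For the 1D instantaneous-source solution, setting ∂C/∂t = 0 at fixed x gives v²t² + 2Dt − x² = 0, so t = (√(D² + v²x²) − D)/v².
√(D² + v²x²) = √(0.0123² + 1.97² × 8.36²) = 16.47; v² = 3.8809.
t = (16.47 − 0.0123)/3.8809 = 4.24 days (vs. the pure-advection estimate x/v = 4.24 d).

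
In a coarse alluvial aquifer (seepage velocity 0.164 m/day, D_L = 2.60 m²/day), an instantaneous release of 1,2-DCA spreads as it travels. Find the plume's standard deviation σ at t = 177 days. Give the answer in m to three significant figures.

30.3 m

Dispersive spreading gives a Gaussian with σ² = 2Dt; advection only shifts the center.
σ = √(2 × 2.60 × 177) = 30.3 m.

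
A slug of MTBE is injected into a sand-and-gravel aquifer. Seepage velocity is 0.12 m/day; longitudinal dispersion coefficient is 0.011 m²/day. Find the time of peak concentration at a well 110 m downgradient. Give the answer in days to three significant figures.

For the 1D instantaneous-source solution, setting ∂C/∂t = 0 at fixed x gives v²t² + 2Dt − x² = 0, so t = (√(D² + v²x²) − D)/v².
√(D² + v²x²) = √(0.011² + 0.12² × 110²) = 13.20; v² = 0.0144.
t = (13.20 − 0.011)/0.0144 = 916 days (vs. the pure-advection estimate x/v = 917 d).

916 days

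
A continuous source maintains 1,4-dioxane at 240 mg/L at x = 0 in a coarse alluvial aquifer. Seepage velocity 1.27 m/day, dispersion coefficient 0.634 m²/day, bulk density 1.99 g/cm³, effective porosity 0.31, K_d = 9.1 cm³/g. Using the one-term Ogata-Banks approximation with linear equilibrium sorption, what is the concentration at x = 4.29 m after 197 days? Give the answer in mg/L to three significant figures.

116 mg/L

Retardation factor R = 1 + ρ_b·K_d/n = 1 + 1.99 × 9.1/0.31 = 59.42.
Sorption retards both mechanisms: v_R = v/R = 0.02137 m/day, D_R = D/R = 0.01067 m²/day.
v_R·t = 0.02137 × 197 = 4.20989 m; 2√(D_R t) = 2.900 m; argument = (4.29 − 4.20989)/2.900 = 0.02762.
C = C₀ × ½·erfc(0.02762) = 240 × 0.4844 = 116 mg/L.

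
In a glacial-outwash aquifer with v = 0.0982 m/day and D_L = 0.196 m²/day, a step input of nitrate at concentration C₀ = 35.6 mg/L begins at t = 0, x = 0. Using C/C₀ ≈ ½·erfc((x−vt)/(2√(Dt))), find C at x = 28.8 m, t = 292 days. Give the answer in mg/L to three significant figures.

17.6 mg/L

For a continuous step input, C/C₀ ≈ ½·erfc((x−vt)/(2√(Dt))).
vt = 0.0982 × 292 = 28.6744 m and 2√(Dt) = 2√(0.196 × 292) = 15.13 m.
Argument (x−vt)/(2√(Dt)) = (28.8 − 28.6744)/15.13 = 0.008301; ½·erfc(0.008301) = 0.4953.
C = 35.6 × 0.4953 = 17.6 mg/L.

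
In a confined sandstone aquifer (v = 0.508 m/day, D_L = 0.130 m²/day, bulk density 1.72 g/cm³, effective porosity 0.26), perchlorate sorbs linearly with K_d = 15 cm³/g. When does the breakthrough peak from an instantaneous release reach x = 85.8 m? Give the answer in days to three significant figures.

16900 days

Retardation factor R = 1 + ρ_b·K_d/n = 1 + 1.72 × 15/0.26 = 100.2.
Sorption retards both mechanisms: v_R = v/R = 0.005070 m/day, D_R = D/R = 0.001297 m²/day.
Peak time from v_R²t² + 2D_R t − x² = 0: t = (√(D_R² + v_R²x²) − D_R)/v_R².
√(D_R² + v_R²x²) = √(0.001297² + 0.005070² × 85.8²) = 0.4350; v_R² = 2.570e-05.
t = (0.4350 − 0.001297)/2.570e-05 = 16900 days.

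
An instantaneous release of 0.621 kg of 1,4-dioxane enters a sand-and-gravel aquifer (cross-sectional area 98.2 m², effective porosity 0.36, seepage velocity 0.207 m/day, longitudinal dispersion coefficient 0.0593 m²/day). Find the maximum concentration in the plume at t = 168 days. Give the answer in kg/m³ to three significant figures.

0.00157 kg/m³

The peak of an instantaneous 1D plume sits at x = vt; there the Gaussian factor is 1 and C_max = M/(n_e·A·√(4πDt)), where n_e·A is the pore area the mass is dissolved in.
√(4πDt) = √(4π × 0.0593 × 168) = 11.19 m, so C_max = 0.621/(0.36 × 98.2 × 11.19) = 0.00157 kg/m³.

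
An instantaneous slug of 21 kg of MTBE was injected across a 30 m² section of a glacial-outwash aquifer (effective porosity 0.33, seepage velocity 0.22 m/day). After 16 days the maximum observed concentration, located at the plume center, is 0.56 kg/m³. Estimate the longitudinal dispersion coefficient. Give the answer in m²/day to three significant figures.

0.0714 m²/day

At the plume center C_max = M/(n_e·A·√(4πDt)), so D = M²/(4πt·(n_e·A·C_max)²).
n_e·A·C_max = 0.33 × 30 × 0.56 = 5.544 kg/m.
D = 21²/(4π × 16 × 5.544²) = 0.0714 m²/day.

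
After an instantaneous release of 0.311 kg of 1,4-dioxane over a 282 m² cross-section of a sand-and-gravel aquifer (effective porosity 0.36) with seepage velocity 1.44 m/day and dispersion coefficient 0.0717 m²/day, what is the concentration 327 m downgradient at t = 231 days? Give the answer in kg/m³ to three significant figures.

For an instantaneous plane source, C(x,t) = M/(n_e·A·√(4πDt)) · exp(−(x−vt)²/(4Dt)), with n_e·A the pore (flow) area.
Plume center vt = 1.44 × 231 = 332.64 m, so the well at 327 m is 5.64 m upgradient of the peak.
√(4πDt) = 14.43 m, giving peak height M/(n_e·A·√(4πDt)) = 0.311/(0.36 × 282 × 14.43) = 0.0002123 kg/m³.
(x−vt)²/(4Dt) = (-5.64)²/(4 × 0.0717 × 231) = 0.4801; exp(−0.4801) = 0.6187.
C = 0.0002123 × 0.6187 = 0.000131 kg/m³.

0.000131 kg/m³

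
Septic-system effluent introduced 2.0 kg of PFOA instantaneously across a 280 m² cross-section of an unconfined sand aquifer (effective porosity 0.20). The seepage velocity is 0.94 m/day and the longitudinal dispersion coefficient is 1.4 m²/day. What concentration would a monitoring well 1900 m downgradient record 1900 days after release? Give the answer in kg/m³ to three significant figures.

For an instantaneous plane source, C(x,t) = M/(n_e·A·√(4πDt)) · exp(−(x−vt)²/(4Dt)), with n_e·A the pore (flow) area.
Plume center vt = 0.94 × 1900 = 1786 m, so the well at 1900 m is 114 m downgradient of the peak.
√(4πDt) = 182.8 m, giving peak height M/(n_e·A·√(4πDt)) = 2.0/(0.20 × 280 × 182.8) = 0.0001954 kg/m³.
(x−vt)²/(4Dt) = (114)²/(4 × 1.4 × 1900) = 1.221; exp(−1.221) = 0.2949.
C = 0.0001954 × 0.2949 = 5.76e-05 kg/m³.

5.76e-05 kg/m³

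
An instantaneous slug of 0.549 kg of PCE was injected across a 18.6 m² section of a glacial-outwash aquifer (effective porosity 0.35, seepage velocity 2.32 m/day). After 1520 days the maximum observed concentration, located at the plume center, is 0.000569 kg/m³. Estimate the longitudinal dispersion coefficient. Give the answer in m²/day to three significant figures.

At the plume center C_max = M/(n_e·A·√(4πDt)), so D = M²/(4πt·(n_e·A·C_max)²).
n_e·A·C_max = 0.35 × 18.6 × 0.000569 = 0.003704 kg/m.
D = 0.549²/(4π × 1520 × 0.003704²) = 1.15 m²/day.

1.15 m²/day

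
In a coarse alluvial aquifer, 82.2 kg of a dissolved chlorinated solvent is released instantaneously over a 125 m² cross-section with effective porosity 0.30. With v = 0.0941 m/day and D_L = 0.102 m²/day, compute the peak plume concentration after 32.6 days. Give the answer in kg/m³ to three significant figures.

The peak of an instantaneous 1D plume sits at x = vt; there the Gaussian factor is 1 and C_max = M/(n_e·A·√(4πDt)), where n_e·A is the pore area the mass is dissolved in.
√(4πDt) = √(4π × 0.102 × 32.6) = 6.464 m, so C_max = 82.2/(0.30 × 125 × 6.464) = 0.339 kg/m³.

0.339 kg/m³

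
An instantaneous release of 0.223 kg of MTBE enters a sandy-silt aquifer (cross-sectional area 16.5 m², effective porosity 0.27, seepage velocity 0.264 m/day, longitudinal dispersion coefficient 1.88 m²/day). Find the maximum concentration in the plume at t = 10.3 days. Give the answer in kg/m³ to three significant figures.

The peak of an instantaneous 1D plume sits at x = vt; there the Gaussian factor is 1 and C_max = M/(n_e·A·√(4πDt)), where n_e·A is the pore area the mass is dissolved in.
√(4πDt) = √(4π × 1.88 × 10.3) = 15.60 m, so C_max = 0.223/(0.27 × 16.5 × 15.60) = 0.00321 kg/m³.

0.00321 kg/m³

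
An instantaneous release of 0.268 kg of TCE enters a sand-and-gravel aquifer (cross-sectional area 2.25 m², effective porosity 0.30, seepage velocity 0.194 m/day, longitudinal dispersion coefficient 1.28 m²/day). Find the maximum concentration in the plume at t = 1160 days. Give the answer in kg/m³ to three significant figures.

The peak of an instantaneous 1D plume sits at x = vt; there the Gaussian factor is 1 and C_max = M/(n_e·A·√(4πDt)), where n_e·A is the pore area the mass is dissolved in.
√(4πDt) = √(4π × 1.28 × 1160) = 136.6 m, so C_max = 0.268/(0.30 × 2.25 × 136.6) = 0.00291 kg/m³.

0.00291 kg/m³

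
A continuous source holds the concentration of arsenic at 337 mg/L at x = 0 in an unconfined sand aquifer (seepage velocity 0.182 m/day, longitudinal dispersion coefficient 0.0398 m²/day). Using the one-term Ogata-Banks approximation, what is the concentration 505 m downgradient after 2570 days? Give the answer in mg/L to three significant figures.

1.55 mg/L

For a continuous step input, C/C₀ ≈ ½·erfc((x−vt)/(2√(Dt))).
vt = 0.182 × 2570 = 467.74 m and 2√(Dt) = 2√(0.0398 × 2570) = 20.23 m.
Argument (x−vt)/(2√(Dt)) = (505 − 467.74)/20.23 = 1.842; ½·erfc(1.842) = 0.004594.
C = 337 × 0.004594 = 1.55 mg/L.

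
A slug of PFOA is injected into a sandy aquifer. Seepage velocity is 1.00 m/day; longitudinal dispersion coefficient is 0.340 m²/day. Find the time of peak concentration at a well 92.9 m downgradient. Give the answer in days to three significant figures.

For the 1D instantaneous-source solution, setting ∂C/∂t = 0 at fixed x gives v²t² + 2Dt − x² = 0, so t = (√(D² + v²x²) − D)/v².
√(D² + v²x²) = √(0.340² + 1.00² × 92.9²) = 92.90; v² = 1.
t = (92.90 − 0.340)/1 = 92.6 days (vs. the pure-advection estimate x/v = 92.9 d).

92.6 days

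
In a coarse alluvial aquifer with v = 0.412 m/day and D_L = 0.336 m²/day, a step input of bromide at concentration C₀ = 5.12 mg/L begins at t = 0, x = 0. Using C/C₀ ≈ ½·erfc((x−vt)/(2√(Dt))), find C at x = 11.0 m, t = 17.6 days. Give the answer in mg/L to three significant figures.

For a continuous step input, C/C₀ ≈ ½·erfc((x−vt)/(2√(Dt))).
vt = 0.412 × 17.6 = 7.2512 m and 2√(Dt) = 2√(0.336 × 17.6) = 4.864 m.
Argument (x−vt)/(2√(Dt)) = (11.0 − 7.2512)/4.864 = 0.7707; ½·erfc(0.7707) = 0.1379.
C = 5.12 × 0.1379 = 0.706 mg/L.

0.706 mg/L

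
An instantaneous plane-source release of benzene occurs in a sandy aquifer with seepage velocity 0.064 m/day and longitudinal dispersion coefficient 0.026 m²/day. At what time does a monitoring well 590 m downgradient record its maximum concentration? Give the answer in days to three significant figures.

9210 days

For the 1D instantaneous-source solution, setting ∂C/∂t = 0 at fixed x gives v²t² + 2Dt − x² = 0, so t = (√(D² + v²x²) − D)/v².
√(D² + v²x²) = √(0.026² + 0.064² × 590²) = 37.76; v² = 0.004096.
t = (37.76 − 0.026)/0.004096 = 9210 days (vs. the pure-advection estimate x/v = 9220 d).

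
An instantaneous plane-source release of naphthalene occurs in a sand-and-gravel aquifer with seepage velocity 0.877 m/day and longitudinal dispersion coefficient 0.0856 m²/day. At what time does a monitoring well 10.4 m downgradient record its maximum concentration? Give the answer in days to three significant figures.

11.7 days

For the 1D instantaneous-source solution, setting ∂C/∂t = 0 at fixed x gives v²t² + 2Dt − x² = 0, so t = (√(D² + v²x²) − D)/v².
√(D² + v²x²) = √(0.0856² + 0.877² × 10.4²) = 9.121; v² = 0.769129.
t = (9.121 − 0.0856)/0.769129 = 11.7 days (vs. the pure-advection estimate x/v = 11.9 d).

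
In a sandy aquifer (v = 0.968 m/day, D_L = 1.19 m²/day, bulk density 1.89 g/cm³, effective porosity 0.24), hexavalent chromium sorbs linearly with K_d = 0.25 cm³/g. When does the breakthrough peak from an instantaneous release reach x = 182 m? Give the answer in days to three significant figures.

554 days

Retardation factor R = 1 + ρ_b·K_d/n = 1 + 1.89 × 0.25/0.24 = 2.969.
Sorption retards both mechanisms: v_R = v/R = 0.3260 m/day, D_R = D/R = 0.4008 m²/day.
Peak time from v_R²t² + 2D_R t − x² = 0: t = (√(D_R² + v_R²x²) − D_R)/v_R².
√(D_R² + v_R²x²) = √(0.4008² + 0.3260² × 182²) = 59.33; v_R² = 0.1063.
t = (59.33 − 0.4008)/0.1063 = 554 days.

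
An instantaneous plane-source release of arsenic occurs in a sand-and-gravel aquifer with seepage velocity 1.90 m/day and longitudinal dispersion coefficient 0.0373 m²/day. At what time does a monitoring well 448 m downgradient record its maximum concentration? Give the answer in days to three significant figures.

For the 1D instantaneous-source solution, setting ∂C/∂t = 0 at fixed x gives v²t² + 2Dt − x² = 0, so t = (√(D² + v²x²) − D)/v².
√(D² + v²x²) = √(0.0373² + 1.90² × 448²) = 851.2; v² = 3.61.
t = (851.2 − 0.0373)/3.61 = 236 days (vs. the pure-advection estimate x/v = 236 d).

236 days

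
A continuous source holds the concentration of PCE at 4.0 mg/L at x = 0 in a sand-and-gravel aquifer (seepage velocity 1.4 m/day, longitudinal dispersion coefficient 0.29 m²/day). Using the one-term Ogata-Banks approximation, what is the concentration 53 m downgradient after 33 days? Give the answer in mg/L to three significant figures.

0.240 mg/L

For a continuous step input, C/C₀ ≈ ½·erfc((x−vt)/(2√(Dt))).
vt = 1.4 × 33 = 46.2 m and 2√(Dt) = 2√(0.29 × 33) = 6.187 m.
Argument (x−vt)/(2√(Dt)) = (53 − 46.2)/6.187 = 1.099; ½·erfc(1.099) = 0.06007.
C = 4.0 × 0.06007 = 0.240 mg/L.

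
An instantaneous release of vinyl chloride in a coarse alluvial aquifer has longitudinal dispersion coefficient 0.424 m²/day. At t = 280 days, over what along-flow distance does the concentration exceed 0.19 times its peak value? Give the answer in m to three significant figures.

The plume is Gaussian with σ = √(2Dt) = √(2 × 0.424 × 280) = 15.41 m.
C/C_peak = exp(−Δx²/(2σ²)) = 0.19 ⇒ Δx = σ·√(−2 ln 0.19) = 15.41 × 1.822 = 28.08 m.
Width = 2Δx = 56.2 m.

56.2 m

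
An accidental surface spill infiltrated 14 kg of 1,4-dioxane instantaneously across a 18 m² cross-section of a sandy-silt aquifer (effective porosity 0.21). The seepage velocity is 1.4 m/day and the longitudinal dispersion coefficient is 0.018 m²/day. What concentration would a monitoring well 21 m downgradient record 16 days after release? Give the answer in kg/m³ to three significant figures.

For an instantaneous plane source, C(x,t) = M/(n_e·A·√(4πDt)) · exp(−(x−vt)²/(4Dt)), with n_e·A the pore (flow) area.
Plume center vt = 1.4 × 16 = 22.4 m, so the well at 21 m is 1.4 m upgradient of the peak.
√(4πDt) = 1.902 m, giving peak height M/(n_e·A·√(4πDt)) = 14/(0.21 × 18 × 1.902) = 1.947 kg/m³.
(x−vt)²/(4Dt) = (-1.4)²/(4 × 0.018 × 16) = 1.701; exp(−1.701) = 0.1825.
C = 1.947 × 0.1825 = 0.355 kg/m³.

0.355 kg/m³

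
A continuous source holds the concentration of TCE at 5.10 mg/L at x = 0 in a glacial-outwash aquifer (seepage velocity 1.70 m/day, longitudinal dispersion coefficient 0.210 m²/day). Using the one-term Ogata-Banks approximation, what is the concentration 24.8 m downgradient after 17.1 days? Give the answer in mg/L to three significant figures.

For a continuous step input, C/C₀ ≈ ½·erfc((x−vt)/(2√(Dt))).
vt = 1.70 × 17.1 = 29.07 m and 2√(Dt) = 2√(0.210 × 17.1) = 3.790 m.
Argument (x−vt)/(2√(Dt)) = (24.8 − 29.07)/3.790 = -1.127; ½·erfc(-1.127) = 0.9445.
C = 5.10 × 0.9445 = 4.82 mg/L.

4.82 mg/L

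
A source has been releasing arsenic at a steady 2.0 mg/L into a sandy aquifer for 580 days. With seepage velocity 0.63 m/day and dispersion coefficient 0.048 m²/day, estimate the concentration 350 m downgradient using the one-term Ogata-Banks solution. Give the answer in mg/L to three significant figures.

1.96 mg/L

For a continuous step input, C/C₀ ≈ ½·erfc((x−vt)/(2√(Dt))).
vt = 0.63 × 580 = 365.4 m and 2√(Dt) = 2√(0.048 × 580) = 10.55 m.
Argument (x−vt)/(2√(Dt)) = (350 − 365.4)/10.55 = -1.460; ½·erfc(-1.460) = 0.9805.
C = 2.0 × 0.9805 = 1.96 mg/L.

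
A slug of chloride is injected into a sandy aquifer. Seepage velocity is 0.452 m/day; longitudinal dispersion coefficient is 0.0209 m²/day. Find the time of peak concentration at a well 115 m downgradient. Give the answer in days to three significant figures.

254 days

For the 1D instantaneous-source solution, setting ∂C/∂t = 0 at fixed x gives v²t² + 2Dt − x² = 0, so t = (√(D² + v²x²) − D)/v².
√(D² + v²x²) = √(0.0209² + 0.452² × 115²) = 51.98; v² = 0.204304.
t = (51.98 − 0.0209)/0.204304 = 254 days (vs. the pure-advection estimate x/v = 254 d).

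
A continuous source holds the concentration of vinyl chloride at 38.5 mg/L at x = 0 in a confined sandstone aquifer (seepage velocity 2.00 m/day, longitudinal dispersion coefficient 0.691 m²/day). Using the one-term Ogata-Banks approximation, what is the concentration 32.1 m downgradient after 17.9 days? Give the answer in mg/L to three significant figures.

For a continuous step input, C/C₀ ≈ ½·erfc((x−vt)/(2√(Dt))).
vt = 2.00 × 17.9 = 35.8 m and 2√(Dt) = 2√(0.691 × 17.9) = 7.034 m.
Argument (x−vt)/(2√(Dt)) = (32.1 − 35.8)/7.034 = -0.5260; ½·erfc(-0.5260) = 0.7715.
C = 38.5 × 0.7715 = 29.7 mg/L.

29.7 mg/L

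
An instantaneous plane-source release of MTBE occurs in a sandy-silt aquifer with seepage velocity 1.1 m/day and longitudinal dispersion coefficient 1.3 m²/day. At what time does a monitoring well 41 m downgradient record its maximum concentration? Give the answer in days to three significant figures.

For the 1D instantaneous-source solution, setting ∂C/∂t = 0 at fixed x gives v²t² + 2Dt − x² = 0, so t = (√(D² + v²x²) − D)/v².
√(D² + v²x²) = √(1.3² + 1.1² × 41²) = 45.12; v² = 1.21.
t = (45.12 − 1.3)/1.21 = 36.2 days (vs. the pure-advection estimate x/v = 37.3 d).

36.2 days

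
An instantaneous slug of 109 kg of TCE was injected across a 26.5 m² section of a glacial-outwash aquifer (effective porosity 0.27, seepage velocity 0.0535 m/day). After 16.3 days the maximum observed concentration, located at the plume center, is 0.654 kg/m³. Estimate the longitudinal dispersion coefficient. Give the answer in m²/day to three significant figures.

At the plume center C_max = M/(n_e·A·√(4πDt)), so D = M²/(4πt·(n_e·A·C_max)²).
n_e·A·C_max = 0.27 × 26.5 × 0.654 = 4.679 kg/m.
D = 109²/(4π × 16.3 × 4.679²) = 2.65 m²/day.

2.65 m²/day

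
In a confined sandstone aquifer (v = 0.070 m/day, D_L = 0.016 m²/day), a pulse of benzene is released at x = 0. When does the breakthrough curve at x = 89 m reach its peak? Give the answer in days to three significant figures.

For the 1D instantaneous-source solution, setting ∂C/∂t = 0 at fixed x gives v²t² + 2Dt − x² = 0, so t = (√(D² + v²x²) − D)/v².
√(D² + v²x²) = √(0.016² + 0.070² × 89²) = 6.230; v² = 0.0049.
t = (6.230 − 0.016)/0.0049 = 1270 days (vs. the pure-advection estimate x/v = 1270 d).

1270 days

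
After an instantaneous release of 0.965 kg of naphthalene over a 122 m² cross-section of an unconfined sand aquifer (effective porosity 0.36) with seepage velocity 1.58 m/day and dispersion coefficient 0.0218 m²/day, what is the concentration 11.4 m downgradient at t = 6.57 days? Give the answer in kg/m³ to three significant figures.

0.00267 kg/m³

For an instantaneous plane source, C(x,t) = M/(n_e·A·√(4πDt)) · exp(−(x−vt)²/(4Dt)), with n_e·A the pore (flow) area.
Plume center vt = 1.58 × 6.57 = 10.3806 m, so the well at 11.4 m is 1.0194 m downgradient of the peak.
√(4πDt) = 1.342 m, giving peak height M/(n_e·A·√(4πDt)) = 0.965/(0.36 × 122 × 1.342) = 0.01637 kg/m³.
(x−vt)²/(4Dt) = (1.0194)²/(4 × 0.0218 × 6.57) = 1.814; exp(−1.814) = 0.1630.
C = 0.01637 × 0.1630 = 0.00267 kg/m³.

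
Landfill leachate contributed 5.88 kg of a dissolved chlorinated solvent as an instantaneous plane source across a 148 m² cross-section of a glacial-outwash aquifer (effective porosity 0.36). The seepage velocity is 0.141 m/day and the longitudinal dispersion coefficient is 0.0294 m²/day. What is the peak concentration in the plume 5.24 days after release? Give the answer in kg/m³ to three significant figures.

0.0793 kg/m³

The peak of an instantaneous 1D plume sits at x = vt; there the Gaussian factor is 1 and C_max = M/(n_e·A·√(4πDt)), where n_e·A is the pore area the mass is dissolved in.
√(4πDt) = √(4π × 0.0294 × 5.24) = 1.391 m, so C_max = 5.88/(0.36 × 148 × 1.391) = 0.0793 kg/m³.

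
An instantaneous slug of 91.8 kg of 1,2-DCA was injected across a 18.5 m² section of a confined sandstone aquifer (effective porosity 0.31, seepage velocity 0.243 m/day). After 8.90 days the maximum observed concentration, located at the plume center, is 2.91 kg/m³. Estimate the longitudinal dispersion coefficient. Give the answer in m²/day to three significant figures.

At the plume center C_max = M/(n_e·A·√(4πDt)), so D = M²/(4πt·(n_e·A·C_max)²).
n_e·A·C_max = 0.31 × 18.5 × 2.91 = 16.69 kg/m.
D = 91.8²/(4π × 8.90 × 16.69²) = 0.271 m²/day.

0.271 m²/day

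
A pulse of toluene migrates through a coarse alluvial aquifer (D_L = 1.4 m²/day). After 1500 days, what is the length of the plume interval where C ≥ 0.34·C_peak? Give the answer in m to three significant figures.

The plume is Gaussian with σ = √(2Dt) = √(2 × 1.4 × 1500) = 64.81 m.
C/C_peak = exp(−Δx²/(2σ²)) = 0.34 ⇒ Δx = σ·√(−2 ln 0.34) = 64.81 × 1.469 = 95.21 m.
Width = 2Δx = 190 m.

190 m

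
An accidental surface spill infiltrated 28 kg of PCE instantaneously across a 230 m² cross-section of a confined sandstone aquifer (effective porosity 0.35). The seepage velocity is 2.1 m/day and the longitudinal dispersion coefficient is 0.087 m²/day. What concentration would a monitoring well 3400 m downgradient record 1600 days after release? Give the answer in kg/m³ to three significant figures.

0.000470 kg/m³

For an instantaneous plane source, C(x,t) = M/(n_e·A·√(4πDt)) · exp(−(x−vt)²/(4Dt)), with n_e·A the pore (flow) area.
Plume center vt = 2.1 × 1600 = 3360 m, so the well at 3400 m is 40 m downgradient of the peak.
√(4πDt) = 41.82 m, giving peak height M/(n_e·A·√(4πDt)) = 28/(0.35 × 230 × 41.82) = 0.008317 kg/m³.
(x−vt)²/(4Dt) = (40)²/(4 × 0.087 × 1600) = 2.874; exp(−2.874) = 0.05647.
C = 0.008317 × 0.05647 = 0.000470 kg/m³.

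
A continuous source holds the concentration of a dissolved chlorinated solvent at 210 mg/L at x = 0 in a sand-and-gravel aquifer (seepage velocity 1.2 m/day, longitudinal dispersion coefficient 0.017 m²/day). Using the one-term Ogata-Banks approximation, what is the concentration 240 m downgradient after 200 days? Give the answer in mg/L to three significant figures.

For a continuous step input, C/C₀ ≈ ½·erfc((x−vt)/(2√(Dt))).
vt = 1.2 × 200 = 240 m and 2√(Dt) = 2√(0.017 × 200) = 3.688 m.
Argument (x−vt)/(2√(Dt)) = (240 − 240)/3.688 = 0; ½·erfc(0) = 0.5000.
C = 210 × 0.5000 = 105 mg/L.

105 mg/L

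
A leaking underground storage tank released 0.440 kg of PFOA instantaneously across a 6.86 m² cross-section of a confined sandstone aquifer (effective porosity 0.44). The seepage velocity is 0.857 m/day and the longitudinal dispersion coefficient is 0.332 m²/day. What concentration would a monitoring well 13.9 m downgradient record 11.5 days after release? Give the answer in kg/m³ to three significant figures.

0.00721 kg/m³

For an instantaneous plane source, C(x,t) = M/(n_e·A·√(4πDt)) · exp(−(x−vt)²/(4Dt)), with n_e·A the pore (flow) area.
Plume center vt = 0.857 × 11.5 = 9.8555 m, so the well at 13.9 m is 4.0445 m downgradient of the peak.
√(4πDt) = 6.927 m, giving peak height M/(n_e·A·√(4πDt)) = 0.440/(0.44 × 6.86 × 6.927) = 0.02104 kg/m³.
(x−vt)²/(4Dt) = (4.0445)²/(4 × 0.332 × 11.5) = 1.071; exp(−1.071) = 0.3427.
C = 0.02104 × 0.3427 = 0.00721 kg/m³.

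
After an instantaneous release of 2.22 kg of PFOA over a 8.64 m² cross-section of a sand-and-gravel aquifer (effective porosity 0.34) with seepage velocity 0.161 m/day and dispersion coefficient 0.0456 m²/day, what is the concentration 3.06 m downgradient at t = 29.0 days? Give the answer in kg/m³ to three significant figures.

0.114 kg/m³

For an instantaneous plane source, C(x,t) = M/(n_e·A·√(4πDt)) · exp(−(x−vt)²/(4Dt)), with n_e·A the pore (flow) area.
Plume center vt = 0.161 × 29.0 = 4.669 m, so the well at 3.06 m is 1.609 m upgradient of the peak.
√(4πDt) = 4.076 m, giving peak height M/(n_e·A·√(4πDt)) = 2.22/(0.34 × 8.64 × 4.076) = 0.1854 kg/m³.
(x−vt)²/(4Dt) = (-1.609)²/(4 × 0.0456 × 29.0) = 0.4894; exp(−0.4894) = 0.6130.
C = 0.1854 × 0.6130 = 0.114 kg/m³.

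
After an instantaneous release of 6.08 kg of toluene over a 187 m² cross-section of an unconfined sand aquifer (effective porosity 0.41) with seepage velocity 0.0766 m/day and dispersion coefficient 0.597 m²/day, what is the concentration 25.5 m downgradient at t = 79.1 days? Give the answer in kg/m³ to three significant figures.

0.000440 kg/m³

For an instantaneous plane source, C(x,t) = M/(n_e·A·√(4πDt)) · exp(−(x−vt)²/(4Dt)), with n_e·A the pore (flow) area.
Plume center vt = 0.0766 × 79.1 = 6.05906 m, so the well at 25.5 m is 19.44094 m downgradient of the peak.
√(4πDt) = 24.36 m, giving peak height M/(n_e·A·√(4πDt)) = 6.08/(0.41 × 187 × 24.36) = 0.003255 kg/m³.
(x−vt)²/(4Dt) = (19.44094)²/(4 × 0.597 × 79.1) = 2.001; exp(−2.001) = 0.1352.
C = 0.003255 × 0.1352 = 0.000440 kg/m³.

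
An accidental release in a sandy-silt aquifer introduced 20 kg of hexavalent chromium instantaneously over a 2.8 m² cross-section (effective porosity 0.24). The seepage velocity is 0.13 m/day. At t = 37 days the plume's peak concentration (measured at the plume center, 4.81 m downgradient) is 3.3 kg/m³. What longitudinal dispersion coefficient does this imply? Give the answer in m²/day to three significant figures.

At the plume center C_max = M/(n_e·A·√(4πDt)), so D = M²/(4πt·(n_e·A·C_max)²).
n_e·A·C_max = 0.24 × 2.8 × 3.3 = 2.218 kg/m.
D = 20²/(4π × 37 × 2.218²) = 0.175 m²/day.

0.175 m²/day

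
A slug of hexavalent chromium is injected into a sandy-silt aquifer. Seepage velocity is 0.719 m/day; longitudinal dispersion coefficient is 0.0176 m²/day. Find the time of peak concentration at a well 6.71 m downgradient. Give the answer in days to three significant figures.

For the 1D instantaneous-source solution, setting ∂C/∂t = 0 at fixed x gives v²t² + 2Dt − x² = 0, so t = (√(D² + v²x²) − D)/v².
√(D² + v²x²) = √(0.0176² + 0.719² × 6.71²) = 4.825; v² = 0.516961.
t = (4.825 − 0.0176)/0.516961 = 9.30 days (vs. the pure-advection estimate x/v = 9.33 d).

9.30 days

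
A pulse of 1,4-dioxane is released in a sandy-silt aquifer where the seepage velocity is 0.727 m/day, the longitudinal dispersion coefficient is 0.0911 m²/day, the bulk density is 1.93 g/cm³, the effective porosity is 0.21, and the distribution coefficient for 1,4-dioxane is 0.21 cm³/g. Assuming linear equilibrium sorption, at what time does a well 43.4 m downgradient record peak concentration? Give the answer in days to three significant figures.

174 days

Retardation factor R = 1 + ρ_b·K_d/n = 1 + 1.93 × 0.21/0.21 = 2.930.
Sorption retards both mechanisms: v_R = v/R = 0.2481 m/day, D_R = D/R = 0.03109 m²/day.
Peak time from v_R²t² + 2D_R t − x² = 0: t = (√(D_R² + v_R²x²) − D_R)/v_R².
√(D_R² + v_R²x²) = √(0.03109² + 0.2481² × 43.4²) = 10.77; v_R² = 0.06155.
t = (10.77 − 0.03109)/0.06155 = 174 days.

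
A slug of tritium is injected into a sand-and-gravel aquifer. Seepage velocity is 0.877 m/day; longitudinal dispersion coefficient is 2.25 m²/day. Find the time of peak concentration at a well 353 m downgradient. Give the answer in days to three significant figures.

400 days

For the 1D instantaneous-source solution, setting ∂C/∂t = 0 at fixed x gives v²t² + 2Dt − x² = 0, so t = (√(D² + v²x²) − D)/v².
√(D² + v²x²) = √(2.25² + 0.877² × 353²) = 309.6; v² = 0.769129.
t = (309.6 − 2.25)/0.769129 = 400 days (vs. the pure-advection estimate x/v = 403 d).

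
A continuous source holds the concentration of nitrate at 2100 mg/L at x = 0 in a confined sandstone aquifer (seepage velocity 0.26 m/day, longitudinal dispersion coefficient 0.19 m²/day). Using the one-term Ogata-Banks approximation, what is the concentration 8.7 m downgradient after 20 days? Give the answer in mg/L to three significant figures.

214 mg/L

For a continuous step input, C/C₀ ≈ ½·erfc((x−vt)/(2√(Dt))).
vt = 0.26 × 20 = 5.2 m and 2√(Dt) = 2√(0.19 × 20) = 3.899 m.
Argument (x−vt)/(2√(Dt)) = (8.7 − 5.2)/3.899 = 0.8977; ½·erfc(0.8977) = 0.1021.
C = 2100 × 0.1021 = 214 mg/L.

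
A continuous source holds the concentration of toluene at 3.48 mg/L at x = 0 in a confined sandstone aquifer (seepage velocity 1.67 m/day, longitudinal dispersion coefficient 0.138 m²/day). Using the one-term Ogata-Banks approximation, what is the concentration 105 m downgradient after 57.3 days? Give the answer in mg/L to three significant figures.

0.0335 mg/L

For a continuous step input, C/C₀ ≈ ½·erfc((x−vt)/(2√(Dt))).
vt = 1.67 × 57.3 = 95.691 m and 2√(Dt) = 2√(0.138 × 57.3) = 5.624 m.
Argument (x−vt)/(2√(Dt)) = (105 − 95.691)/5.624 = 1.655; ½·erfc(1.655) = 0.009628.
C = 3.48 × 0.009628 = 0.0335 mg/L.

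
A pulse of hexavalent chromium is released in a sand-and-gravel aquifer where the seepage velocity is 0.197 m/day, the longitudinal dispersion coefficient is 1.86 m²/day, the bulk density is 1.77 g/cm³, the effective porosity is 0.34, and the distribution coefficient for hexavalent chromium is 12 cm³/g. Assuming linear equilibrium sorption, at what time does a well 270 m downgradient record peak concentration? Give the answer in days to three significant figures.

84000 days

Retardation factor R = 1 + ρ_b·K_d/n = 1 + 1.77 × 12/0.34 = 63.47.
Sorption retards both mechanisms: v_R = v/R = 0.003104 m/day, D_R = D/R = 0.02931 m²/day.
Peak time from v_R²t² + 2D_R t − x² = 0: t = (√(D_R² + v_R²x²) − D_R)/v_R².
√(D_R² + v_R²x²) = √(0.02931² + 0.003104² × 270²) = 0.8386; v_R² = 9.635e-06.
t = (0.8386 − 0.02931)/9.635e-06 = 84000 days.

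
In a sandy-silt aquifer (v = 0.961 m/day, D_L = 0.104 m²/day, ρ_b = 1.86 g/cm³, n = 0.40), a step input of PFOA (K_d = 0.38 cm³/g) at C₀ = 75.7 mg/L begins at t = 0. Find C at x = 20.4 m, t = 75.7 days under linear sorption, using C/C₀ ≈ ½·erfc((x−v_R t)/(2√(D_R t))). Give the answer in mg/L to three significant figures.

Retardation factor R = 1 + ρ_b·K_d/n = 1 + 1.86 × 0.38/0.40 = 2.767.
Sorption retards both mechanisms: v_R = v/R = 0.3473 m/day, D_R = D/R = 0.03759 m²/day.
v_R·t = 0.3473 × 75.7 = 26.29061 m; 2√(D_R t) = 3.374 m; argument = (20.4 − 26.29061)/3.374 = -1.746.
C = C₀ × ½·erfc(-1.746) = 75.7 × 0.9932 = 75.2 mg/L.

75.2 mg/L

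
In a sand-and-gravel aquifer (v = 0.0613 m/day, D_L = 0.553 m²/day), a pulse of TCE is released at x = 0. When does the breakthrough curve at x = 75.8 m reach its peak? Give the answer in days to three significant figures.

For the 1D instantaneous-source solution, setting ∂C/∂t = 0 at fixed x gives v²t² + 2Dt − x² = 0, so t = (√(D² + v²x²) − D)/v².
√(D² + v²x²) = √(0.553² + 0.0613² × 75.8²) = 4.679; v² = 0.00375769.
t = (4.679 − 0.553)/0.00375769 = 1100 days (vs. the pure-advection estimate x/v = 1240 d).

1100 days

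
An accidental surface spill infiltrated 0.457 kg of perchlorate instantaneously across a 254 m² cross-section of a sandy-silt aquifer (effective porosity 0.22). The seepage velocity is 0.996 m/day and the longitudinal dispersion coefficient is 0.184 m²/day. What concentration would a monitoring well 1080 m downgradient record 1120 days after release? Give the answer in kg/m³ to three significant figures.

3.48e-05 kg/m³

For an instantaneous plane source, C(x,t) = M/(n_e·A·√(4πDt)) · exp(−(x−vt)²/(4Dt)), with n_e·A the pore (flow) area.
Plume center vt = 0.996 × 1120 = 1115.52 m, so the well at 1080 m is 35.52 m upgradient of the peak.
√(4πDt) = 50.89 m, giving peak height M/(n_e·A·√(4πDt)) = 0.457/(0.22 × 254 × 50.89) = 0.0001607 kg/m³.
(x−vt)²/(4Dt) = (-35.52)²/(4 × 0.184 × 1120) = 1.531; exp(−1.531) = 0.2163.
C = 0.0001607 × 0.2163 = 3.48e-05 kg/m³.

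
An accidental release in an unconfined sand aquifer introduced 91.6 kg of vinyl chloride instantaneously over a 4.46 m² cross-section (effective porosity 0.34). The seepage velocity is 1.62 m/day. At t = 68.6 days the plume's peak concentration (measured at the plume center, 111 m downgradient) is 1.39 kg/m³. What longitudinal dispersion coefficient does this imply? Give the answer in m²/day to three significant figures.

2.19 m²/day

At the plume center C_max = M/(n_e·A·√(4πDt)), so D = M²/(4πt·(n_e·A·C_max)²).
n_e·A·C_max = 0.34 × 4.46 × 1.39 = 2.108 kg/m.
D = 91.6²/(4π × 68.6 × 2.108²) = 2.19 m²/day.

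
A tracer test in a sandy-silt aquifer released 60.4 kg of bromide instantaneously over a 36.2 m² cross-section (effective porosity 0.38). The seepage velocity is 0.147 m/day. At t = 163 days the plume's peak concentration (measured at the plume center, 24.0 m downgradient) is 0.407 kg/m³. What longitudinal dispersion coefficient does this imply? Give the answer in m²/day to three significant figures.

At the plume center C_max = M/(n_e·A·√(4πDt)), so D = M²/(4πt·(n_e·A·C_max)²).
n_e·A·C_max = 0.38 × 36.2 × 0.407 = 5.599 kg/m.
D = 60.4²/(4π × 163 × 5.599²) = 0.0568 m²/day.

0.0568 m²/day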